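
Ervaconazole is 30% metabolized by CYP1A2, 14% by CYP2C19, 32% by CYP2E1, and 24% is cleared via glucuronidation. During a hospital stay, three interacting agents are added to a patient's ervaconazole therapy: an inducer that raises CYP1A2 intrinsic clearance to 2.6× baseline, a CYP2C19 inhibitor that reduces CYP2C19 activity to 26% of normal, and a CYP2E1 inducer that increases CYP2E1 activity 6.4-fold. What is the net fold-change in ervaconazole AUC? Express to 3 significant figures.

0.322

The CYP1A2 pathway (30% of clearance) rises to 2.6× activity: 0.3 × 2.6 = 0.78.
The CYP2C19 pathway (14% of clearance) is reduced to 0.26× activity: 0.14 × 0.26 = 0.0364.
The CYP2E1 pathway (32% of clearance) increases to 6.4× activity: 0.32 × 6.4 = 2.048.
The remaining 24% of clearance is unaffected.
Relative clearance = 0.78 + 0.0364 + 2.048 + 0.24 = 3.1044.
AUC ∝ 1/CL: fold-change = 1 / 3.1044 = 0.322.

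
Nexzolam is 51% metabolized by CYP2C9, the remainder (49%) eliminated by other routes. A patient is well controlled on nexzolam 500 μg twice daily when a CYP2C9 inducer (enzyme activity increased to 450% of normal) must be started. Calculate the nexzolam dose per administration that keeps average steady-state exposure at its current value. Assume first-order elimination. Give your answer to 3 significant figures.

1.39 × 10³ μg

The CYP2C9 pathway (51% of clearance) rises to 4.5× activity: 0.51 × 4.5 = 2.295.
Non-CYP routes (49%) are unchanged.
CL_new/CL_old = 2.295 + 0.49 = 2.785.
Css,avg = (dose rate)/CL, so holding Css fixed requires dose ∝ CL: 500 × 2.785 = 1.39 × 10³ μg.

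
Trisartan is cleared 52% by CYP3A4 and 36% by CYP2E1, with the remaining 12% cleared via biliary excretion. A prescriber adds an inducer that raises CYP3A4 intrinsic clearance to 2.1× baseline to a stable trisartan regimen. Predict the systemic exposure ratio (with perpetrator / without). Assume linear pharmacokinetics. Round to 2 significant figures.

0.64

The CYP3A4 pathway (52% of clearance) increases to 2.1× activity: 0.52 × 2.1 = 1.092.
CYP2E1 (36%) and the residual 12% are unaffected.
CL_new/CL_old = 1.092 + 0.36 + 0.12 = 1.572.
Systemic exposure ratio = CL_old/CL_new = 1 / 1.572 = 0.64.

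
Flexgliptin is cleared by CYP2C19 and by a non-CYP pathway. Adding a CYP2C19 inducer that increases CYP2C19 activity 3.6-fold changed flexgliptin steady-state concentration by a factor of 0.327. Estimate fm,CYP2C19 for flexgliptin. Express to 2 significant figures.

Let fm be the CYP2C19 fraction. New clearance relative to baseline = fm × 3.6 + (1 − fm).
Steady-state concentration ratio = 1 / (new CL fraction), so new CL fraction = 1 / 0.327 = 3.058.
fm × 3.6 + 1 − fm = 3.058  ⇒  fm × (3.6 − 1) = 2.058  ⇒  fm = 0.79.

0.79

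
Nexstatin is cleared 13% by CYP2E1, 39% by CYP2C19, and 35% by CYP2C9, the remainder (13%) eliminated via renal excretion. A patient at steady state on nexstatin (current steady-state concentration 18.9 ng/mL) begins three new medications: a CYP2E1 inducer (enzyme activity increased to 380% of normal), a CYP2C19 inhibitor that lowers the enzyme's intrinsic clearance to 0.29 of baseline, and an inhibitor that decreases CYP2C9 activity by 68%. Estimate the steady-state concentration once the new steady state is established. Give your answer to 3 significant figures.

22.3 ng/mL

The CYP2E1 pathway (13% of clearance) is boosted to 3.8× activity: 0.13 × 3.8 = 0.494.
The CYP2C19 pathway (39% of clearance) is reduced to 0.29× activity: 0.39 × 0.29 = 0.1131.
The CYP2C9 pathway (35% of clearance) drops to 0.32× activity: 0.35 × 0.32 = 0.112.
Non-CYP routes (13%) are unchanged.
Relative clearance = 0.494 + 0.1131 + 0.112 + 0.13 = 0.8491.
Steady-state concentration ∝ 1/CL: new value = 18.9 / 0.8491 = 22.3 ng/mL.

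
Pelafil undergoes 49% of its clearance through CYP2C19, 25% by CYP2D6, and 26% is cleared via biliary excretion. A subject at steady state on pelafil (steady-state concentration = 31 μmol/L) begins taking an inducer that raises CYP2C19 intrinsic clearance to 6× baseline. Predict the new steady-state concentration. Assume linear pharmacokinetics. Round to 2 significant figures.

9.0 μmol/L

The CYP2C19 pathway (49% of clearance) increases to 6× activity: 0.49 × 6 = 2.94.
CYP2D6 (25%) and the residual 26% are unaffected.
CL_new/CL_old = 2.94 + 0.25 + 0.26 = 3.45.
Steady-state concentration ∝ 1/CL, so new value = 31 / 3.45 = 9.0 μmol/L.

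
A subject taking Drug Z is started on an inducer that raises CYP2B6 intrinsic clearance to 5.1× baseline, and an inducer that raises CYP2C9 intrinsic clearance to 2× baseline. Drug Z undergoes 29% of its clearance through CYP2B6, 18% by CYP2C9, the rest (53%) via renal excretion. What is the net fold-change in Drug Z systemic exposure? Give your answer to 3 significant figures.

The CYP2B6 pathway (29% of clearance) is boosted to 5.1× activity: 0.29 × 5.1 = 1.479.
The CYP2C9 pathway (18% of clearance) increases to 2× activity: 0.18 × 2 = 0.36.
Non-CYP routes (53%) are unchanged.
CL_new/CL_old = 1.479 + 0.36 + 0.53 = 2.369.
Net systemic exposure ratio = 1 / 2.369 = 0.422.

0.422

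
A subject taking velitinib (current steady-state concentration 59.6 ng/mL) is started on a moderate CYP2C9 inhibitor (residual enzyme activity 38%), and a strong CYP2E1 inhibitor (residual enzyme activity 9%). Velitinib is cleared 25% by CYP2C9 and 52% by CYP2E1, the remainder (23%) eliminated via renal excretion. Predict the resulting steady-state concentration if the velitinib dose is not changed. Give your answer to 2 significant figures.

1.6 × 10² ng/mL

CYP2C9: 0.25 × 0.38 = 0.095
CYP2E1: 0.52 × 0.09 = 0.0468
Other: 0.23 (unchanged)
Relative clearance = 0.095 + 0.0468 + 0.23 = 0.3718.
Steady-state concentration ∝ 1/CL: new value = 59.6 / 0.3718 = 1.6 × 10² ng/mL.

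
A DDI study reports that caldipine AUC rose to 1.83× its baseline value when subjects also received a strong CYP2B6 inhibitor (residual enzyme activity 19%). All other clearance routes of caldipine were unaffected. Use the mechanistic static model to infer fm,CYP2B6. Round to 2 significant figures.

CL'/CL = 1 / 1.83 = 0.5464
0.19·fm + (1 − fm) = 0.5464
fm = (0.5464 − 1) / (0.19 − 1) = 0.56

0.56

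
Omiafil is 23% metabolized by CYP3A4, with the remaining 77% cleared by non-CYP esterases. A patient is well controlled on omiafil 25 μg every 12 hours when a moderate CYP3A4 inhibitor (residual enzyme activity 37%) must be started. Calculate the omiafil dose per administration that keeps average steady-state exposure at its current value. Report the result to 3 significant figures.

CYP3A4: 0.23 × 0.37 = 0.0851
Other: 0.77 (unchanged)
Relative clearance = 0.0851 + 0.77 = 0.8551.
Css,avg = (dose rate)/CL, so holding Css fixed requires dose ∝ CL: 25 × 0.8551 = 21.4 μg.

21.4 μg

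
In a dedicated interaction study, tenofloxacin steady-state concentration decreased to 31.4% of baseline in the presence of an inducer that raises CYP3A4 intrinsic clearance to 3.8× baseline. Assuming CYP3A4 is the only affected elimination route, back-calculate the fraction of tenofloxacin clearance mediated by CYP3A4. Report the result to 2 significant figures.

0.78

CL'/CL = 1 / 0.314 = 3.185
3.8·fm + (1 − fm) = 3.185
fm = (3.185 − 1) / (3.8 − 1) = 0.78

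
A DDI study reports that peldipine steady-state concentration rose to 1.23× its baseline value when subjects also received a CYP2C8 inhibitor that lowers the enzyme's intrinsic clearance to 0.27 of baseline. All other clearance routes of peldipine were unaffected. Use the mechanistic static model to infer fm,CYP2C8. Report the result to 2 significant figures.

Call the CYP2C8 fraction fm. After the interaction, CL_new/CL_old = fm × 0.27 + (1 − fm).
Steady-state concentration ratio = 1 / (new CL fraction), so new CL fraction = 1 / 1.23 = 0.813.
fm × 0.27 + 1 − fm = 0.813  ⇒  fm × (0.27 − 1) = −0.187  ⇒  fm = 0.26.

0.26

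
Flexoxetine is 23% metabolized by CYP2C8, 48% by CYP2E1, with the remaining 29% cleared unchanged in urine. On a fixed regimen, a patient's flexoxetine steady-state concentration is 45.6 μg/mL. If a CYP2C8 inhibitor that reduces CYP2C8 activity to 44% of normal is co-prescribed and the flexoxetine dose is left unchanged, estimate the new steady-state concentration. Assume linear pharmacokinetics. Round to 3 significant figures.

52.3 μg/mL

The CYP2C8 pathway (23% of clearance) falls to 0.44× activity: 0.23 × 0.44 = 0.1012.
CYP2E1 (48%) and the residual 29% are unaffected.
Relative clearance = 0.1012 + 0.48 + 0.29 = 0.8712.
New steady-state concentration = baseline ÷ relative clearance = 45.6 / 0.8712 = 52.3 μg/mL.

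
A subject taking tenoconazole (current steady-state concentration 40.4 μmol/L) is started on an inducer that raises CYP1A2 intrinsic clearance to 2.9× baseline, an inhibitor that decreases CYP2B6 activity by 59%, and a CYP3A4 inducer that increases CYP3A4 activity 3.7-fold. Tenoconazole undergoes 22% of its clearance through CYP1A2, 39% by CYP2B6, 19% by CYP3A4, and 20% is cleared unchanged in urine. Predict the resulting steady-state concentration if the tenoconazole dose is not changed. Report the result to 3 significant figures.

CYP1A2: 0.22 × 2.9 = 0.638
CYP2B6: 0.39 × 0.41 = 0.1599
CYP3A4: 0.19 × 3.7 = 0.703
Other: 0.2 (unchanged)
New clearance relative to baseline: 0.638 + 0.1599 + 0.703 + 0.2 = 1.7009.
Steady-state concentration ∝ 1/CL: new value = 40.4 / 1.7009 = 23.8 μmol/L.

23.8 μmol/L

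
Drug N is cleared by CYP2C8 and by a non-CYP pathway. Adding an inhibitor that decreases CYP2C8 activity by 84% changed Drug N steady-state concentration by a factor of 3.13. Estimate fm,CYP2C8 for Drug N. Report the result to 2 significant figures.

CL'/CL = 1 / 3.13 = 0.3195
0.16·fm + (1 − fm) = 0.3195
fm = (0.3195 − 1) / (0.16 − 1) = 0.81

0.81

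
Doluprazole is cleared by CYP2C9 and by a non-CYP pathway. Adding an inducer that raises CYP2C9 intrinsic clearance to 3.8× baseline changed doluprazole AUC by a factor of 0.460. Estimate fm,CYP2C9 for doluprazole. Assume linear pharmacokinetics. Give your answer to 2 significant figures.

0.42

Let fm be the CYP2C9 fraction. New clearance relative to baseline = fm × 3.8 + (1 − fm).
AUC ratio = 1 / (new CL fraction), so new CL fraction = 1 / 0.460 = 2.174.
fm × 3.8 + 1 − fm = 2.174  ⇒  fm × (3.8 − 1) = 1.174  ⇒  fm = 0.42.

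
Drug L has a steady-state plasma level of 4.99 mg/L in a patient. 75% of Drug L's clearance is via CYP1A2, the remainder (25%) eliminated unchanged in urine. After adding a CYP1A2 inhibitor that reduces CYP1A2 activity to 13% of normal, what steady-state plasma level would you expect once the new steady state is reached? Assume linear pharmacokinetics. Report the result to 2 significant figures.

CYP1A2: 0.75 × 0.13 = 0.0975
Other: 0.25 (unchanged)
CL_new/CL_old = 0.0975 + 0.25 = 0.3475.
New steady-state plasma level = baseline ÷ relative clearance = 4.99 / 0.3475 = 14 mg/L.

14 mg/L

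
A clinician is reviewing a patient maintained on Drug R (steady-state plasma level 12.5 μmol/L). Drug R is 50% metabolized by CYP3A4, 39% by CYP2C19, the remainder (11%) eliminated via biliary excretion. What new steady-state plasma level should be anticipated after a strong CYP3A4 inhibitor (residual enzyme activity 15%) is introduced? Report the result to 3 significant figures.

CYP3A4: 0.5 × 0.15 = 0.075
CYP2C19: 0.39 (unchanged)
Other: 0.11 (unchanged)
Relative clearance = 0.075 + 0.39 + 0.11 = 0.575.
With dosing unchanged, steady-state plasma level scales as 1/CL: 12.5 / 0.575 = 21.7 μmol/L.

21.7 μmol/L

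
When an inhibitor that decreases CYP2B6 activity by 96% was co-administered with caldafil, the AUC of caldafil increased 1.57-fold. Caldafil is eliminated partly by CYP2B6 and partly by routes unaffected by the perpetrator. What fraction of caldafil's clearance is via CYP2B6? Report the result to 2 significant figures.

0.38

Let fm be the CYP2B6 fraction. New clearance relative to baseline = fm × 0.04 + (1 − fm).
AUC ratio = 1 / (new CL fraction), so new CL fraction = 1 / 1.57 = 0.6369.
fm × 0.04 + 1 − fm = 0.6369  ⇒  fm × (0.04 − 1) = −0.3631  ⇒  fm = 0.38.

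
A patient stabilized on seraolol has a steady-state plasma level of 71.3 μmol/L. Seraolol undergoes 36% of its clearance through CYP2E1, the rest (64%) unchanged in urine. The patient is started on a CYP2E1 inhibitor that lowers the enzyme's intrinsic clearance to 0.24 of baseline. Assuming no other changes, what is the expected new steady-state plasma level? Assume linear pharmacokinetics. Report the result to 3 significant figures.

The CYP2E1 pathway (36% of clearance) drops to 0.24× activity: 0.36 × 0.24 = 0.0864.
The remaining 64% of clearance is unaffected.
New clearance relative to baseline: 0.0864 + 0.64 = 0.7264.
New steady-state plasma level = baseline ÷ relative clearance = 71.3 / 0.7264 = 98.2 μmol/L.

98.2 μmol/L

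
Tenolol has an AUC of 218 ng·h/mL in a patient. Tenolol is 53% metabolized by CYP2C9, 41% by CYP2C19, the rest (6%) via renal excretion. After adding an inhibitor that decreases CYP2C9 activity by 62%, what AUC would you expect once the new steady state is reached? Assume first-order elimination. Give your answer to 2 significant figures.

3.2 × 10² ng·h/mL

The CYP2C9 pathway (53% of clearance) drops to 0.38× activity: 0.53 × 0.38 = 0.2014.
CYP2C19 (41%) and the residual 6% are unaffected.
CL_new/CL_old = 0.2014 + 0.41 + 0.06 = 0.6714.
With dosing unchanged, AUC scales as 1/CL: 218 / 0.6714 = 3.2 × 10² ng·h/mL.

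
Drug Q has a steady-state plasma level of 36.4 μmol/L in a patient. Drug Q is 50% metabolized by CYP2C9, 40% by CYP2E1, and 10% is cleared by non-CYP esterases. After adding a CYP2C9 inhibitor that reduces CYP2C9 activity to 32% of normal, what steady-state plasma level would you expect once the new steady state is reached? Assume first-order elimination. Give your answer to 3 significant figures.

CYP2C9: 0.5 × 0.32 = 0.16
CYP2E1: 0.4 (unchanged)
Other: 0.1 (unchanged)
New clearance relative to baseline: 0.16 + 0.4 + 0.1 = 0.66.
Steady-state plasma level ∝ 1/CL, so new value = 36.4 / 0.66 = 55.2 μmol/L.

55.2 μmol/L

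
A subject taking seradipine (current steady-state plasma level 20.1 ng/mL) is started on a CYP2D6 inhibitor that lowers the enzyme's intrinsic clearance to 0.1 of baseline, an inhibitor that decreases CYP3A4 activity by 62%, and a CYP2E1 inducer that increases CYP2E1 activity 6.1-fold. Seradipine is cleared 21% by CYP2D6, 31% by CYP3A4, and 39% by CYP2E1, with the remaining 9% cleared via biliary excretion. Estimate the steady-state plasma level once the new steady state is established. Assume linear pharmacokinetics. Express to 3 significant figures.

CYP2D6: 0.21 × 0.1 = 0.021
CYP3A4: 0.31 × 0.38 = 0.1178
CYP2E1: 0.39 × 6.1 = 2.379
Other: 0.09 (unchanged)
CL_new/CL_old = 0.021 + 0.1178 + 2.379 + 0.09 = 2.6078.
Steady-state plasma level ∝ 1/CL: new value = 20.1 / 2.6078 = 7.71 ng/mL.

7.71 ng/mL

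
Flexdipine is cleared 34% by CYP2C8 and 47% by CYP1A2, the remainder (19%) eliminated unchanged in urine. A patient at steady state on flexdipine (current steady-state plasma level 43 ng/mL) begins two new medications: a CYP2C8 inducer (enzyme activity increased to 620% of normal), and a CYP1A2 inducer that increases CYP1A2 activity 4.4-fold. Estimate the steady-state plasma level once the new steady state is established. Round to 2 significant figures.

CYP2C8: 0.34 × 6.2 = 2.108
CYP1A2: 0.47 × 4.4 = 2.068
Other: 0.19 (unchanged)
New clearance relative to baseline: 2.108 + 2.068 + 0.19 = 4.366.
Steady-state plasma level ∝ 1/CL: new value = 43 / 4.366 = 9.8 ng/mL.

9.8 ng/mL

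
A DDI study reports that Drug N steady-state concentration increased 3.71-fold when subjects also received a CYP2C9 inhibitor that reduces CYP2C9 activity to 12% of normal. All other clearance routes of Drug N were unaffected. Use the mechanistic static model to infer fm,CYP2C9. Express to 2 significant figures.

Let fm be the CYP2C9 fraction. New clearance relative to baseline = fm × 0.12 + (1 − fm).
Steady-state concentration ratio = 1 / (new CL fraction), so new CL fraction = 1 / 3.71 = 0.2695.
fm × 0.12 + 1 − fm = 0.2695  ⇒  fm × (0.12 − 1) = −0.7305  ⇒  fm = 0.83.

0.83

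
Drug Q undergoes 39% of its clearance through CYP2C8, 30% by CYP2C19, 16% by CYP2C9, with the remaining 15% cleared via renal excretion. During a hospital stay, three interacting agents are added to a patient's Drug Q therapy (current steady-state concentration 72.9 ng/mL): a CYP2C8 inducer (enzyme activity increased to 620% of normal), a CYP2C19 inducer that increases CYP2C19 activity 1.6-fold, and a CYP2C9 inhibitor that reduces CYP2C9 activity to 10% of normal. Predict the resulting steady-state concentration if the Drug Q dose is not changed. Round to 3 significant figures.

23.8 ng/mL

CYP2C8: 0.39 × 6.2 = 2.418
CYP2C19: 0.3 × 1.6 = 0.48
CYP2C9: 0.16 × 0.1 = 0.016
Other: 0.15 (unchanged)
New clearance relative to baseline: 2.418 + 0.48 + 0.016 + 0.15 = 3.064.
Dividing the baseline by the relative clearance: 72.9 / 3.064 = 23.8 ng/mL.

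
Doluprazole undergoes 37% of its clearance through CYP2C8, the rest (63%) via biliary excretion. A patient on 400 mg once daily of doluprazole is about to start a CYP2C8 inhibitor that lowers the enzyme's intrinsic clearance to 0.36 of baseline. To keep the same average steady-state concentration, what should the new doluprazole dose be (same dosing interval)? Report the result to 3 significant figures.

CYP2C8: 0.37 × 0.36 = 0.1332
Other: 0.63 (unchanged)
Relative clearance = 0.1332 + 0.63 = 0.7632.
Exposure is unchanged when dose changes in proportion to clearance. New dose = 400 mg × 0.7632 = 305 mg.

305 mg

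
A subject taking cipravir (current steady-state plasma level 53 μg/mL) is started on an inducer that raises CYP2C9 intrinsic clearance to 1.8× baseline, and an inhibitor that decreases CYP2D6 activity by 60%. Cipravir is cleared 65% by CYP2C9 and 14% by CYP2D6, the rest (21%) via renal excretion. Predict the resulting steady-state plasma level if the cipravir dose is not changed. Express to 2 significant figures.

The CYP2C9 pathway (65% of clearance) rises to 1.8× activity: 0.65 × 1.8 = 1.17.
The CYP2D6 pathway (14% of clearance) is reduced to 0.4× activity: 0.14 × 0.4 = 0.056.
Non-CYP routes (21%) are unchanged.
CL_new/CL_old = 1.17 + 0.056 + 0.21 = 1.436.
New steady-state plasma level = 53 / 1.436 = 37 μg/mL (concentration scales inversely with clearance).

37 μg/mL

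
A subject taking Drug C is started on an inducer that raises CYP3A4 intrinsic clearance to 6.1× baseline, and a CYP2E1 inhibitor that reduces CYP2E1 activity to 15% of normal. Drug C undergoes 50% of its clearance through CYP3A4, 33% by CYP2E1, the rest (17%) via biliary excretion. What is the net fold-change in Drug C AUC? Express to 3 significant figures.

The CYP3A4 pathway (50% of clearance) increases to 6.1× activity: 0.5 × 6.1 = 3.05.
The CYP2E1 pathway (33% of clearance) falls to 0.15× activity: 0.33 × 0.15 = 0.0495.
Non-CYP routes (17%) are unchanged.
Relative clearance = 3.05 + 0.0495 + 0.17 = 3.2695.
Because AUC varies inversely with clearance, the combined effect is 1 / 3.2695 = 0.306.

0.306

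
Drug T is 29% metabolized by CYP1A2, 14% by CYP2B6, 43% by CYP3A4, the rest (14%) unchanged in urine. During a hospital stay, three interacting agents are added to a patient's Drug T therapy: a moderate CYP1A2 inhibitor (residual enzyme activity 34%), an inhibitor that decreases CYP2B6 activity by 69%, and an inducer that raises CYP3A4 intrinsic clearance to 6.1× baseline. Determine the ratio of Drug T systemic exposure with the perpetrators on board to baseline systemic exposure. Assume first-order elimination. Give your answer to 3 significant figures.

The CYP1A2 pathway (29% of clearance) falls to 0.34× activity: 0.29 × 0.34 = 0.0986.
The CYP2B6 pathway (14% of clearance) is reduced to 0.31× activity: 0.14 × 0.31 = 0.0434.
The CYP3A4 pathway (43% of clearance) increases to 6.1× activity: 0.43 × 6.1 = 2.623.
Non-CYP routes (14%) are unchanged.
CL_new/CL_old = 0.0986 + 0.0434 + 2.623 + 0.14 = 2.905.
Because systemic exposure varies inversely with clearance, the combined effect is 1 / 2.905 = 0.344.

0.344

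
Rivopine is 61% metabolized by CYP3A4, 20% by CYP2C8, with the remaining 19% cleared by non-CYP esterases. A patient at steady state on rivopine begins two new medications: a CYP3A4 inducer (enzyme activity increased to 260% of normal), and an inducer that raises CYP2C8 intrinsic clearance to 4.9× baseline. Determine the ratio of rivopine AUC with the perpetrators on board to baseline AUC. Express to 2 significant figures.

The CYP3A4 pathway (61% of clearance) increases to 2.6× activity: 0.61 × 2.6 = 1.586.
The CYP2C8 pathway (20% of clearance) is boosted to 4.9× activity: 0.2 × 4.9 = 0.98.
Non-CYP routes (19%) are unchanged.
New clearance relative to baseline: 1.586 + 0.98 + 0.19 = 2.756.
Net AUC ratio = 1 / 2.756 = 0.36.

0.36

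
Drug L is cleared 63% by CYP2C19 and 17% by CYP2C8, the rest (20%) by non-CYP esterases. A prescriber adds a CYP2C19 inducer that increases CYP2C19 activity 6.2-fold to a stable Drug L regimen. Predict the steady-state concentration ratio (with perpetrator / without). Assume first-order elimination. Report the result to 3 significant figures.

The CYP2C19 pathway (63% of clearance) increases to 6.2× activity: 0.63 × 6.2 = 3.906.
CYP2C8 (17%) and the residual 20% are unaffected.
CL_new/CL_old = 3.906 + 0.17 + 0.2 = 4.276.
Steady-state concentration is inversely proportional to clearance, so the fold-change is 1 / 4.276 = 0.234.

0.234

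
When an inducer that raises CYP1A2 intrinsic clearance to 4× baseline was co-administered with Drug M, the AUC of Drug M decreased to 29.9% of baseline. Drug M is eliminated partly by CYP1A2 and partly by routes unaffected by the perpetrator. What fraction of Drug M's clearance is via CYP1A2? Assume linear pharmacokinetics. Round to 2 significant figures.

0.78

CL'/CL = 1 / 0.299 = 3.344
4·fm + (1 − fm) = 3.344
fm = (3.344 − 1) / (4 − 1) = 0.78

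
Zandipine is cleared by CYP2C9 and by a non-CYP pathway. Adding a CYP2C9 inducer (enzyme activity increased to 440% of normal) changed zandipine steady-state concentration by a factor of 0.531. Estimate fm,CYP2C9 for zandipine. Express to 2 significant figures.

Write x for the fraction cleared via CYP2C9. The observed steady-state concentration change means clearance rose to 1/0.531 = 1.883 of baseline.
Setting x·4.4 + (1 − x) = 1.883 and solving: x = (1.883 − 1)/(4.4 − 1) = 0.26.

0.26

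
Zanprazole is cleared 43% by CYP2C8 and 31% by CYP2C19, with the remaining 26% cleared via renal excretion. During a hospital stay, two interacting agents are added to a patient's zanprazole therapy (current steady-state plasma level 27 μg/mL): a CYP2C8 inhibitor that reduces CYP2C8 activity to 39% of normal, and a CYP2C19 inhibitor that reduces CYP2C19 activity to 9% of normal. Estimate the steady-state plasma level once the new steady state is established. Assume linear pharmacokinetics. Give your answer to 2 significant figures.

59 μg/mL

The CYP2C8 pathway (43% of clearance) falls to 0.39× activity: 0.43 × 0.39 = 0.1677.
The CYP2C19 pathway (31% of clearance) is reduced to 0.09× activity: 0.31 × 0.09 = 0.0279.
The remaining 26% of clearance is unaffected.
New clearance relative to baseline: 0.1677 + 0.0279 + 0.26 = 0.4556.
New steady-state plasma level = 27 / 0.4556 = 59 μg/mL (concentration scales inversely with clearance).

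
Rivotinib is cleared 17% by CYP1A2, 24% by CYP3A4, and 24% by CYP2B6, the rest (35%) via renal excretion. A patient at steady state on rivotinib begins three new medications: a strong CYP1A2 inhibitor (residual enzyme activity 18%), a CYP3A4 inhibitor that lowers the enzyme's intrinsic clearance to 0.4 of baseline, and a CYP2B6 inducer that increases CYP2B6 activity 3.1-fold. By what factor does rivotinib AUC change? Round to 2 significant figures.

The CYP1A2 pathway (17% of clearance) drops to 0.18× activity: 0.17 × 0.18 = 0.0306.
The CYP3A4 pathway (24% of clearance) is reduced to 0.4× activity: 0.24 × 0.4 = 0.096.
The CYP2B6 pathway (24% of clearance) increases to 3.1× activity: 0.24 × 3.1 = 0.744.
Non-CYP routes (35%) are unchanged.
CL_new/CL_old = 0.0306 + 0.096 + 0.744 + 0.35 = 1.2206.
AUC ∝ 1/CL: fold-change = 1 / 1.2206 = 0.82.

0.82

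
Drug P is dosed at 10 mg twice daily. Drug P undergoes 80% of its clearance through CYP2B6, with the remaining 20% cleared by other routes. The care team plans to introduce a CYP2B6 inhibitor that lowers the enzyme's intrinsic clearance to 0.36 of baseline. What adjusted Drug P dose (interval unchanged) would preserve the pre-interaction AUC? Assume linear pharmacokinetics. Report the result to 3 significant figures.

CYP2B6: 0.8 × 0.36 = 0.288
Other: 0.2 (unchanged)
New clearance relative to baseline: 0.288 + 0.2 = 0.488.
To maintain the same steady-state level, dose must scale with clearance: new dose = 10 × 0.488 = 4.88 mg.

4.88 mg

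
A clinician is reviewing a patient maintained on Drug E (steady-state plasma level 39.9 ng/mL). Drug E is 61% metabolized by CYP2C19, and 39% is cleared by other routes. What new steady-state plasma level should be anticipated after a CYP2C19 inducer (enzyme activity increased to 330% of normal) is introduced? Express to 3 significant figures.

CYP2C19: 0.61 × 3.3 = 2.013
Other: 0.39 (unchanged)
Relative clearance = 2.013 + 0.39 = 2.403.
With dosing unchanged, steady-state plasma level scales as 1/CL: 39.9 / 2.403 = 16.6 ng/mL.

16.6 ng/mL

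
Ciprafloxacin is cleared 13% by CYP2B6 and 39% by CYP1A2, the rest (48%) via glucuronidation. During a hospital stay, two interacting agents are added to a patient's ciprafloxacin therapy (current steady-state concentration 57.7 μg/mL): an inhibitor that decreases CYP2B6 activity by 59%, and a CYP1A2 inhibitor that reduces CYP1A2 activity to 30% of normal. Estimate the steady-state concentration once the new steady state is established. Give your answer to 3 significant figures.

The CYP2B6 pathway (13% of clearance) drops to 0.41× activity: 0.13 × 0.41 = 0.0533.
The CYP1A2 pathway (39% of clearance) is reduced to 0.3× activity: 0.39 × 0.3 = 0.117.
Non-CYP routes (48%) are unchanged.
New clearance relative to baseline: 0.0533 + 0.117 + 0.48 = 0.6503.
Dividing the baseline by the relative clearance: 57.7 / 0.6503 = 88.7 μg/mL.

88.7 μg/mL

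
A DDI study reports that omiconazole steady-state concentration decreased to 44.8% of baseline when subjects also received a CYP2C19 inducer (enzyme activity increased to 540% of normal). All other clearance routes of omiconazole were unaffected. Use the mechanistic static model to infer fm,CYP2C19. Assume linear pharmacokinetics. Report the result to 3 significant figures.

0.280

Let x = fm,CYP2C19. Because steady-state concentration ∝ 1/CL, relative clearance rose to 1/0.448 = 2.232.
Only the CYP2C19 route changed, so 2.232 = x·5.4 + (1 − x), giving x = 0.280.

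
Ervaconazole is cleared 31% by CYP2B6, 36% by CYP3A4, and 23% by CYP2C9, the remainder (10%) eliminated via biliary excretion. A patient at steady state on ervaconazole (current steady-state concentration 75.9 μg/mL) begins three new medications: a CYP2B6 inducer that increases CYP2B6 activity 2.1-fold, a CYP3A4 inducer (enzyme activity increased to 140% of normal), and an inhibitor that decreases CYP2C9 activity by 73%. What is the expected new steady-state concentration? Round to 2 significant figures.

58 μg/mL

CYP2B6: 0.31 × 2.1 = 0.651
CYP3A4: 0.36 × 1.4 = 0.504
CYP2C9: 0.23 × 0.27 = 0.0621
Other: 0.1 (unchanged)
CL_new/CL_old = 0.651 + 0.504 + 0.0621 + 0.1 = 1.3171.
Dividing the baseline by the relative clearance: 75.9 / 1.3171 = 58 μg/mL.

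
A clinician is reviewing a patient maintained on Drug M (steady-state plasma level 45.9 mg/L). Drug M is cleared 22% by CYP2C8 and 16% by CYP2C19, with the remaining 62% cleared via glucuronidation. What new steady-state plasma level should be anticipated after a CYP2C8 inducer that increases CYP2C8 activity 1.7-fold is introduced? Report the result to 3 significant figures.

The CYP2C8 pathway (22% of clearance) rises to 1.7× activity: 0.22 × 1.7 = 0.374.
CYP2C19 (16%) and the residual 62% are unaffected.
CL_new/CL_old = 0.374 + 0.16 + 0.62 = 1.154.
With dosing unchanged, steady-state plasma level scales as 1/CL: 45.9 / 1.154 = 39.8 mg/L.

39.8 mg/L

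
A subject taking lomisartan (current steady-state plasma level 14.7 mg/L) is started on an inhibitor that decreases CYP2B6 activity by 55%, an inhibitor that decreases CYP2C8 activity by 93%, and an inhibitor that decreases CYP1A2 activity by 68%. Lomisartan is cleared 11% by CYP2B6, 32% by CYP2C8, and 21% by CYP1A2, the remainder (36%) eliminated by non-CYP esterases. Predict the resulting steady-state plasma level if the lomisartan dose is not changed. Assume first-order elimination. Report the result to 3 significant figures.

CYP2B6: 0.11 × 0.45 = 0.0495
CYP2C8: 0.32 × 0.07 = 0.0224
CYP1A2: 0.21 × 0.32 = 0.0672
Other: 0.36 (unchanged)
New clearance relative to baseline: 0.0495 + 0.0224 + 0.0672 + 0.36 = 0.4991.
Steady-state plasma level ∝ 1/CL: new value = 14.7 / 0.4991 = 29.5 mg/L.

29.5 mg/L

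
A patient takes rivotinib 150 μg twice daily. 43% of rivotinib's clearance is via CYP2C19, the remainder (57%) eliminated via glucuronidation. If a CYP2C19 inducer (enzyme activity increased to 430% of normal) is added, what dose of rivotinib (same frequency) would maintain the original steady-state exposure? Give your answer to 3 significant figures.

The CYP2C19 pathway (43% of clearance) increases to 4.3× activity: 0.43 × 4.3 = 1.849.
The remaining 57% of clearance is unaffected.
New clearance relative to baseline: 1.849 + 0.57 = 2.419.
To maintain the same steady-state level, dose must scale with clearance: new dose = 150 × 2.419 = 363 μg.

363 μg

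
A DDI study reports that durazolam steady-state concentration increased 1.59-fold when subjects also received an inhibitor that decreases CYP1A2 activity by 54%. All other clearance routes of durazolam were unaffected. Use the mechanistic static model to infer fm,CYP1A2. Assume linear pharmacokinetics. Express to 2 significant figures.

0.69

CL'/CL = 1 / 1.59 = 0.6289
0.46·fm + (1 − fm) = 0.6289
fm = (0.6289 − 1) / (0.46 − 1) = 0.69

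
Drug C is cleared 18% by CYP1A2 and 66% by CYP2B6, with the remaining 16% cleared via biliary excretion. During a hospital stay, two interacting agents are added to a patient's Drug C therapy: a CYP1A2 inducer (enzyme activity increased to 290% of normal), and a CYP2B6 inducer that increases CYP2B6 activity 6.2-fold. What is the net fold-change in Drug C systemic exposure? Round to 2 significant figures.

CYP1A2: 0.18 × 2.9 = 0.522
CYP2B6: 0.66 × 6.2 = 4.092
Other: 0.16 (unchanged)
CL_new/CL_old = 0.522 + 4.092 + 0.16 = 4.774.
Net systemic exposure ratio = 1 / 4.774 = 0.21.

0.21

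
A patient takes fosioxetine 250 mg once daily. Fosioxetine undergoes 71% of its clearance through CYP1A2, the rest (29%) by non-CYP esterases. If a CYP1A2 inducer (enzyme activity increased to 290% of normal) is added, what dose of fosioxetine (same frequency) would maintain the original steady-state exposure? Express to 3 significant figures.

587 mg

CYP1A2: 0.71 × 2.9 = 2.059
Other: 0.29 (unchanged)
Relative clearance = 2.059 + 0.29 = 2.349.
Css,avg = (dose rate)/CL, so holding Css fixed requires dose ∝ CL: 250 × 2.349 = 587 mg.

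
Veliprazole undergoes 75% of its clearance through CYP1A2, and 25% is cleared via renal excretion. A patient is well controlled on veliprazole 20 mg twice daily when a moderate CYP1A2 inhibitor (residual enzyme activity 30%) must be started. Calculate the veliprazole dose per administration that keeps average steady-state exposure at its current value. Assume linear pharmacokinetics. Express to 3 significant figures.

9.50 mg

CYP1A2: 0.75 × 0.3 = 0.225
Other: 0.25 (unchanged)
Relative clearance = 0.225 + 0.25 = 0.475.
Exposure is unchanged when dose changes in proportion to clearance. New dose = 20 mg × 0.475 = 9.50 mg.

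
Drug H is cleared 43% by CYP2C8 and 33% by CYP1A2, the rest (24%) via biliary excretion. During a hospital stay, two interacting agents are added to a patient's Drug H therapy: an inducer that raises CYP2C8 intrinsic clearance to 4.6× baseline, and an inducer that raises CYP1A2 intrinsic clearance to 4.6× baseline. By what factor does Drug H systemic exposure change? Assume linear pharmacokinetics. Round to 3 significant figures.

CYP2C8: 0.43 × 4.6 = 1.978
CYP1A2: 0.33 × 4.6 = 1.518
Other: 0.24 (unchanged)
New clearance relative to baseline: 1.978 + 1.518 + 0.24 = 3.736.
Systemic exposure ∝ 1/CL: fold-change = 1 / 3.736 = 0.268.

0.268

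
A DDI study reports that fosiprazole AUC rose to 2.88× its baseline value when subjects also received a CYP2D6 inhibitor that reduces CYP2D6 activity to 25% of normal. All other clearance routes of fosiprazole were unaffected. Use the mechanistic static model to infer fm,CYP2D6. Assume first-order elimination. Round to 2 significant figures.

Call the CYP2D6 fraction fm. After the interaction, CL_new/CL_old = fm × 0.25 + (1 − fm).
AUC ratio = 1 / (new CL fraction), so new CL fraction = 1 / 2.88 = 0.3472.
fm × 0.25 + 1 − fm = 0.3472  ⇒  fm × (0.25 − 1) = −0.6528  ⇒  fm = 0.87.

0.87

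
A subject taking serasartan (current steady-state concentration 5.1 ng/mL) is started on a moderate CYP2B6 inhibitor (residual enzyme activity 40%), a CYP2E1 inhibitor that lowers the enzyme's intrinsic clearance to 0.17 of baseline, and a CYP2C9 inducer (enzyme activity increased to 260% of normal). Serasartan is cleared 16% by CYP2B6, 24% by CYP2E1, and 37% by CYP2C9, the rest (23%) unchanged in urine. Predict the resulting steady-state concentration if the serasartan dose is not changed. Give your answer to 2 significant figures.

The CYP2B6 pathway (16% of clearance) falls to 0.4× activity: 0.16 × 0.4 = 0.064.
The CYP2E1 pathway (24% of clearance) falls to 0.17× activity: 0.24 × 0.17 = 0.0408.
The CYP2C9 pathway (37% of clearance) is boosted to 2.6× activity: 0.37 × 2.6 = 0.962.
The remaining 23% of clearance is unaffected.
Relative clearance = 0.064 + 0.0408 + 0.962 + 0.23 = 1.2968.
New steady-state concentration = 5.1 / 1.2968 = 3.9 ng/mL (concentration scales inversely with clearance).

3.9 ng/mL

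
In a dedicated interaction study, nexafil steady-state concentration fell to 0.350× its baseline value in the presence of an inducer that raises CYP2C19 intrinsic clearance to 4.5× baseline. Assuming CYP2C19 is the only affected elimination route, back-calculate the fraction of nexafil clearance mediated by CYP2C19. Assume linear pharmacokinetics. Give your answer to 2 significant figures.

0.53

Write x for the fraction cleared via CYP2C19. The observed steady-state concentration change means clearance rose to 1/0.350 = 2.857 of baseline.
Setting x·4.5 + (1 − x) = 2.857 and solving: x = (2.857 − 1)/(4.5 − 1) = 0.53.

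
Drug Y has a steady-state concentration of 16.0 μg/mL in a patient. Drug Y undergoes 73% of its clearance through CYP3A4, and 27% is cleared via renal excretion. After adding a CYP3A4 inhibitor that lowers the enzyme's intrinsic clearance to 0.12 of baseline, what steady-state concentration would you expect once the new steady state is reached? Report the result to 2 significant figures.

45 μg/mL

CYP3A4: 0.73 × 0.12 = 0.0876
Other: 0.27 (unchanged)
Relative clearance = 0.0876 + 0.27 = 0.3576.
With dosing unchanged, steady-state concentration scales as 1/CL: 16.0 / 0.3576 = 45 μg/mL.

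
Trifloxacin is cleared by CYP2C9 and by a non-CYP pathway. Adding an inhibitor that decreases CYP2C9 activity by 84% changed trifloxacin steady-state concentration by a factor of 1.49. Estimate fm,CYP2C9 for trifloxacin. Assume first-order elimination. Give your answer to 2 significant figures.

Call the CYP2C9 fraction fm. After the interaction, CL_new/CL_old = fm × 0.16 + (1 − fm).
Steady-state concentration ratio = 1 / (new CL fraction), so new CL fraction = 1 / 1.49 = 0.6711.
fm × 0.16 + 1 − fm = 0.6711  ⇒  fm × (0.16 − 1) = −0.3289  ⇒  fm = 0.39.

0.39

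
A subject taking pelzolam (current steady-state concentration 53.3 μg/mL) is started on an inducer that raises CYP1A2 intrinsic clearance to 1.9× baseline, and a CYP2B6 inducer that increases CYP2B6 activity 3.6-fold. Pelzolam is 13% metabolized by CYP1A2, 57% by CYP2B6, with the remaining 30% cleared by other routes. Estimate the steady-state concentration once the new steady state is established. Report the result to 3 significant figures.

The CYP1A2 pathway (13% of clearance) rises to 1.9× activity: 0.13 × 1.9 = 0.247.
The CYP2B6 pathway (57% of clearance) rises to 3.6× activity: 0.57 × 3.6 = 2.052.
The remaining 30% of clearance is unaffected.
New clearance relative to baseline: 0.247 + 2.052 + 0.3 = 2.599.
Steady-state concentration ∝ 1/CL: new value = 53.3 / 2.599 = 20.5 μg/mL.

20.5 μg/mL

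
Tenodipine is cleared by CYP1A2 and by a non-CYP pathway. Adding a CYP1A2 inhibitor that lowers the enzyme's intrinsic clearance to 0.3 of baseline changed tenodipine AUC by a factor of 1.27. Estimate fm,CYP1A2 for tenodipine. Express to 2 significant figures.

CL'/CL = 1 / 1.27 = 0.7874
0.3·fm + (1 − fm) = 0.7874
fm = (0.7874 − 1) / (0.3 − 1) = 0.30

0.30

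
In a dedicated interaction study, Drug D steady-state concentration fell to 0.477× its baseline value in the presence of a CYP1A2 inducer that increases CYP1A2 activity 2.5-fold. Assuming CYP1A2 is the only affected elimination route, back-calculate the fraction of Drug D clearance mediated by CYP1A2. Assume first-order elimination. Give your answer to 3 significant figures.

Call the CYP1A2 fraction fm. After the interaction, CL_new/CL_old = fm × 2.5 + (1 − fm).
Steady-state concentration ratio = 1 / (new CL fraction), so new CL fraction = 1 / 0.477 = 2.096.
fm × 2.5 + 1 − fm = 2.096  ⇒  fm × (2.5 − 1) = 1.096  ⇒  fm = 0.731.

0.731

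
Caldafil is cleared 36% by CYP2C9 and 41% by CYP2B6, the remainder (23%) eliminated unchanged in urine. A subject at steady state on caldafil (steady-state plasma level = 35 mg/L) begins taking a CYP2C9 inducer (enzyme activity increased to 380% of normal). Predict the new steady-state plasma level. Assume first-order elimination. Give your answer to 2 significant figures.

The CYP2C9 pathway (36% of clearance) is boosted to 3.8× activity: 0.36 × 3.8 = 1.368.
CYP2B6 (41%) and the residual 23% are unaffected.
New clearance relative to baseline: 1.368 + 0.41 + 0.23 = 2.008.
With dosing unchanged, steady-state plasma level scales as 1/CL: 35 / 2.008 = 17 mg/L.

17 mg/L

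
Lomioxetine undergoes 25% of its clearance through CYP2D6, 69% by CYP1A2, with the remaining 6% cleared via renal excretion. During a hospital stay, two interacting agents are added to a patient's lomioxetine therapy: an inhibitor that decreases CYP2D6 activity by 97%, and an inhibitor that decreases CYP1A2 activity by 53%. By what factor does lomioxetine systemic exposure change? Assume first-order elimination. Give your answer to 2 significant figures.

2.6

CYP2D6: 0.25 × 0.03 = 0.0075
CYP1A2: 0.69 × 0.47 = 0.3243
Other: 0.06 (unchanged)
CL_new/CL_old = 0.0075 + 0.3243 + 0.06 = 0.3918.
Systemic exposure ∝ 1/CL: fold-change = 1 / 0.3918 = 2.6.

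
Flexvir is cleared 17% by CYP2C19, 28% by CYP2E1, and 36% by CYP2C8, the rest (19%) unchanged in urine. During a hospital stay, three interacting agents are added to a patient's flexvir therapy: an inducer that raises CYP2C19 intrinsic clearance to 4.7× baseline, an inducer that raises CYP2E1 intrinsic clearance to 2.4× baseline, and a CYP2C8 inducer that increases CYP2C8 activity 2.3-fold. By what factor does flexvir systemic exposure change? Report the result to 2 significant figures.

0.40

The CYP2C19 pathway (17% of clearance) rises to 4.7× activity: 0.17 × 4.7 = 0.799.
The CYP2E1 pathway (28% of clearance) increases to 2.4× activity: 0.28 × 2.4 = 0.672.
The CYP2C8 pathway (36% of clearance) rises to 2.3× activity: 0.36 × 2.3 = 0.828.
Non-CYP routes (19%) are unchanged.
New clearance relative to baseline: 0.799 + 0.672 + 0.828 + 0.19 = 2.489.
Systemic exposure ∝ 1/CL: fold-change = 1 / 2.489 = 0.40.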